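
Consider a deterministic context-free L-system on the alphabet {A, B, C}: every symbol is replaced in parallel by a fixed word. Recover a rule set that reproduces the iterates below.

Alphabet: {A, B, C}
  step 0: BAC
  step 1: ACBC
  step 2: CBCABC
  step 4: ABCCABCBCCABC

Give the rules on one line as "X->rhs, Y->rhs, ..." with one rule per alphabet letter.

A->C, B->A, C->BC

  step 1 ⇒ step 2: ACBC ⇒ C·BC·A·BC
    A ↦ C
    B ↦ A
    C ↦ BC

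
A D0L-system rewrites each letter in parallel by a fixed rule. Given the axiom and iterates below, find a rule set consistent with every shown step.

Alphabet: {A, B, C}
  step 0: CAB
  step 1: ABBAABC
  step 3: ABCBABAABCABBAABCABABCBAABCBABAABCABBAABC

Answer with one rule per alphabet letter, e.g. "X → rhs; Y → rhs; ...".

A->BA, B->ABC, C->AB

  step 0 ⇒ step 1: CAB ⇒ AB·BA·ABC
    A ↦ BA
    B ↦ ABC
    C ↦ AB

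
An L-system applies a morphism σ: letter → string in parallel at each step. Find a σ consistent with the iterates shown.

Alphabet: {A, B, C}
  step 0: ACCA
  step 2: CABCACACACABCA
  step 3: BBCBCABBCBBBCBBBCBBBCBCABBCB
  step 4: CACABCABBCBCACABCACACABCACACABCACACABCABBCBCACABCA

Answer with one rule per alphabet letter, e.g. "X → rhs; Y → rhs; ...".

A->BCB, B->CA, C->B

  step 3 ⇒ step 4: BBCBCABBCBBBCBBBCBBBCBCABBCB ⇒ CA·CA·B·CA·B·BCB·CA·CA·B·CA·CA·CA·B·CA·CA·CA·B·CA·CA·CA·B·CA·B·BCB·CA·CA·B·CA
    A ↦ BCB
    B ↦ CA
    C ↦ B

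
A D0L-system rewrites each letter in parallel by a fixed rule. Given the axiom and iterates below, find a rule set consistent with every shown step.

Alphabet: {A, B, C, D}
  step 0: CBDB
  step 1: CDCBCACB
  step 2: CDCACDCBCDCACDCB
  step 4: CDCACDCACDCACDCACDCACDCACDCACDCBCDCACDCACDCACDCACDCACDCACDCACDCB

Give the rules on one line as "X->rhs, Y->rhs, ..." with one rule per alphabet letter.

A->CA, B->CB, C->CD, D->CA

  step 1 ⇒ step 2: CDCBCACB ⇒ CD·CA·CD·CB·CD·CA·CD·CB
    A ↦ CA
    B ↦ CB
    C ↦ CD
    D ↦ CA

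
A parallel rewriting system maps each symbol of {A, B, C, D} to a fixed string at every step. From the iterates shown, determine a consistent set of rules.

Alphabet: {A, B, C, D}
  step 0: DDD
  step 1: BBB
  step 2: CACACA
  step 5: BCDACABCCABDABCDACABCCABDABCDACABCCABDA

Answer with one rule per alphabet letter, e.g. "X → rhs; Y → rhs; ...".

  step 1 ⇒ step 2: BBB ⇒ CA·CA·CA
    B ↦ CA
    A ↦ DA  (constrained at step 2)
    C ↦ BC  (constrained at step 2)
  step 0 ⇒ step 1: DDD ⇒ B·B·B
    D ↦ B

A->DA, B->CA, C->BC, D->B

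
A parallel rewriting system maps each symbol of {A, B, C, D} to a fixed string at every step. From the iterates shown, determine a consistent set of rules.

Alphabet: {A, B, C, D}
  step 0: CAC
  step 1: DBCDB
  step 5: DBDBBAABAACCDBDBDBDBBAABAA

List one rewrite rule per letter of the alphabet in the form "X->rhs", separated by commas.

  step 0 ⇒ step 1: CAC ⇒ DB·C·DB
    A ↦ C
    C ↦ DB
    B ↦ AA  (constrained at step 1)
    D ↦ B  (constrained at step 1)

A->C, B->AA, C->DB, D->B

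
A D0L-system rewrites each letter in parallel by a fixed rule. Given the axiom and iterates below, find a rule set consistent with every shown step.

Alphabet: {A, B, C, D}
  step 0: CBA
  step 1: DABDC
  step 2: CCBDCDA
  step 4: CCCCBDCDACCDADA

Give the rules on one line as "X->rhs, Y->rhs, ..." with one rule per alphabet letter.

  step 1 ⇒ step 2: DABDC ⇒ C·C·BD·C·DA
    A ↦ C
    B ↦ BD
    C ↦ DA
    D ↦ C

A->C, B->BD, C->DA, D->C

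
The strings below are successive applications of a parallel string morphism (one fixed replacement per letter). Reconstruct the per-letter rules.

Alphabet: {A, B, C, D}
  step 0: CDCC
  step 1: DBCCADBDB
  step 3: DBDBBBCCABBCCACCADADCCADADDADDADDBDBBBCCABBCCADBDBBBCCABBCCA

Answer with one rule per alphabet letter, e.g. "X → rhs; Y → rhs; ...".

A->BB, B->DAD, C->DB, D->CCA

  step 0 ⇒ step 1: CDCC ⇒ DB·CCA·DB·DB
    C ↦ DB
    D ↦ CCA
    A ↦ BB  (constrained at step 1)
    B ↦ DAD  (constrained at step 1)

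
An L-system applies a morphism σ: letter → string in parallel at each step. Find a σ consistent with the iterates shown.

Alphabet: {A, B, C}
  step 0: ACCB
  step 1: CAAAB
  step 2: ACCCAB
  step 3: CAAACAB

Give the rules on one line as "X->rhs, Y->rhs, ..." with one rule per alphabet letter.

  step 2 ⇒ step 3: ACCCAB ⇒ C·A·A·A·C·AB
    A ↦ C
    B ↦ AB
    C ↦ A

A->C, B->AB, C->A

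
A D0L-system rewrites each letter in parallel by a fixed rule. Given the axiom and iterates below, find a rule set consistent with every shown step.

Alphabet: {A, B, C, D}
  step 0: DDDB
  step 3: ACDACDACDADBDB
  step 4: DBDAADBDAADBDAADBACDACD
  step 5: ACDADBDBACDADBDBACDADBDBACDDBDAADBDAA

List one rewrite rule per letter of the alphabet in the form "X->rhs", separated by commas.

  step 4 ⇒ step 5: DBDAADBDAADBDAADBACDACD ⇒ A·CD·A·DB·DB·A·CD·A·DB·DB·A·CD·A·DB·DB·A·CD·DB·DA·A·DB·DA·A
    A ↦ DB
    B ↦ CD
    C ↦ DA
    D ↦ A

A->DB, B->CD, C->DA, D->A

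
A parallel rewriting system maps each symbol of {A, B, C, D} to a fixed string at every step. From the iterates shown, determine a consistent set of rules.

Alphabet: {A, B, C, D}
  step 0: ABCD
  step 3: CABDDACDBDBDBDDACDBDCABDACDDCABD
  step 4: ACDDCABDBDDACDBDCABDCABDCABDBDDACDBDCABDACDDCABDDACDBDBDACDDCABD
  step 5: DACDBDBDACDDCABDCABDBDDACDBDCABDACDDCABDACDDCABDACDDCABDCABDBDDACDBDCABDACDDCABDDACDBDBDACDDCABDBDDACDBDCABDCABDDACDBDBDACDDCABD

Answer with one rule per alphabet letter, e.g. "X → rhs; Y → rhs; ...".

A->D, B->CA, C->ACD, D->BD

  step 4 ⇒ step 5: ACDDCABDBDDACDBDCABDCABDCABDBDDACDBDCABDACDDCABDDACDBDBDACDDCABD ⇒ D·ACD·BD·BD·ACD·D·CA·BD·CA·BD·BD·D·ACD·BD·CA·BD·ACD·D·CA·BD·ACD·D·CA·BD·ACD·D·CA·BD·CA·BD·BD·D·ACD·BD·CA·BD·ACD·D·CA·BD·D·ACD·BD·BD·ACD·D·CA·BD·BD·D·ACD·BD·CA·BD·CA·BD·D·ACD·BD·BD·ACD·D·CA·BD
    A ↦ D
    B ↦ CA
    C ↦ ACD
    D ↦ BD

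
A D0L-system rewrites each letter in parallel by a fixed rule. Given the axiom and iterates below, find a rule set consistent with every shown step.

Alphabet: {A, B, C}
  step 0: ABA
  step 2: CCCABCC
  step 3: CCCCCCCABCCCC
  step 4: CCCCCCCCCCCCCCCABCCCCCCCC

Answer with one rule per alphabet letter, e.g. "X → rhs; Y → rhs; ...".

A->C, B->AB, C->CC

  step 3 ⇒ step 4: CCCCCCCABCCCC ⇒ CC·CC·CC·CC·CC·CC·CC·C·AB·CC·CC·CC·CC
    A ↦ C
    B ↦ AB
    C ↦ CC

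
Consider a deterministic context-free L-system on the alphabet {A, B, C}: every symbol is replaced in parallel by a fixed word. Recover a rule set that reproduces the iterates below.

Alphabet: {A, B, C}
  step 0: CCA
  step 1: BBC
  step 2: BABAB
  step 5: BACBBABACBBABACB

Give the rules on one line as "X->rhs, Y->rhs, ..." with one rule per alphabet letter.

  step 1 ⇒ step 2: BBC ⇒ BA·BA·B
    B ↦ BA
    C ↦ B
  step 0 ⇒ step 1: CCA ⇒ B·B·C
    A ↦ C

A->C, B->BA, C->B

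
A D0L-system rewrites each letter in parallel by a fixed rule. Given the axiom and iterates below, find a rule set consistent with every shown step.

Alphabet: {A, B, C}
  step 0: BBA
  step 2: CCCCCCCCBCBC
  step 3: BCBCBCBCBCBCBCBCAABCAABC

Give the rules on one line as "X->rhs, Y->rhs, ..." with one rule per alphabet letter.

A->CC, B->AA, C->BC

  step 2 ⇒ step 3: CCCCCCCCBCBC ⇒ BC·BC·BC·BC·BC·BC·BC·BC·AA·BC·AA·BC
    B ↦ AA
    C ↦ BC
    A ↦ CC  (constrained at step 0)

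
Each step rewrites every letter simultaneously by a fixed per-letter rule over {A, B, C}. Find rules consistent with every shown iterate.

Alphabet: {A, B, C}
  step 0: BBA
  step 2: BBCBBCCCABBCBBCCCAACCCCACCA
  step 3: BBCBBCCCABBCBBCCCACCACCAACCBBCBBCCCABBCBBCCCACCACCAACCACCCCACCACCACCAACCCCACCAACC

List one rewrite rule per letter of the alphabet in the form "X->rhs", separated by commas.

  step 2 ⇒ step 3: BBCBBCCCABBCBBCCCAACCCCACCA ⇒ BBC·BBC·CCA·BBC·BBC·CCA·CCA·CCA·ACC·BBC·BBC·CCA·BBC·BBC·CCA·CCA·CCA·ACC·ACC·CCA·CCA·CCA·CCA·ACC·CCA·CCA·ACC
    A ↦ ACC
    B ↦ BBC
    C ↦ CCA

A->ACC, B->BBC, C->CCA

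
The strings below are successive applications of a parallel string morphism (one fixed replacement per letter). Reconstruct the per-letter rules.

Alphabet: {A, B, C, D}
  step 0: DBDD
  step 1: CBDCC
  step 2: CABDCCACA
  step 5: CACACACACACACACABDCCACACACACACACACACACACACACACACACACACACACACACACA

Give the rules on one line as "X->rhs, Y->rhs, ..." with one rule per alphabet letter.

  step 1 ⇒ step 2: CBDCC ⇒ CA·BD·C·CA·CA
    B ↦ BD
    C ↦ CA
    D ↦ C
    A ↦ CA  (constrained at step 2)

A->CA, B->BD, C->CA, D->C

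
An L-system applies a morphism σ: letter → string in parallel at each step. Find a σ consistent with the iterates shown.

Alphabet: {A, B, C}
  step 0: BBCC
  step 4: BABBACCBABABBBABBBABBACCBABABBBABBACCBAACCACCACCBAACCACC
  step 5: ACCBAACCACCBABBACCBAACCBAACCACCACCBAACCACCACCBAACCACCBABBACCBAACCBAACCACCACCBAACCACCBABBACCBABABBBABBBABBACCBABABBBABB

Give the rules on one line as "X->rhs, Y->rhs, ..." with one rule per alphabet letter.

A->BA, B->ACC, C->B

  step 4 ⇒ step 5: BABBACCBABABBBABBBABBACCBABABBBABBACCBAACCACCACCBAACCACC ⇒ ACC·BA·ACC·ACC·BA·B·B·ACC·BA·ACC·BA·ACC·ACC·ACC·BA·ACC·ACC·ACC·BA·ACC·ACC·BA·B·B·ACC·BA·ACC·BA·ACC·ACC·ACC·BA·ACC·ACC·BA·B·B·ACC·BA·BA·B·B·BA·B·B·BA·B·B·ACC·BA·BA·B·B·BA·B·B
    A ↦ BA
    B ↦ ACC
    C ↦ B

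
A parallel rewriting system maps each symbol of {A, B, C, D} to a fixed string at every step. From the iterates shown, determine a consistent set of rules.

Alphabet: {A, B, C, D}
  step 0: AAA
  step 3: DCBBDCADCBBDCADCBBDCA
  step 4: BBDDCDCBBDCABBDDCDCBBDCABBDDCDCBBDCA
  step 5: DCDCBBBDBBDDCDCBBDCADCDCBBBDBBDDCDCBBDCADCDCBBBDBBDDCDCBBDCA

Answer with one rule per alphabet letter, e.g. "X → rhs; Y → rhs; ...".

A->CA, B->DC, C->BD, D->B

  step 4 ⇒ step 5: BBDDCDCBBDCABBDDCDCBBDCABBDDCDCBBDCA ⇒ DC·DC·B·B·BD·B·BD·DC·DC·B·BD·CA·DC·DC·B·B·BD·B·BD·DC·DC·B·BD·CA·DC·DC·B·B·BD·B·BD·DC·DC·B·BD·CA
    A ↦ CA
    B ↦ DC
    C ↦ BD
    D ↦ B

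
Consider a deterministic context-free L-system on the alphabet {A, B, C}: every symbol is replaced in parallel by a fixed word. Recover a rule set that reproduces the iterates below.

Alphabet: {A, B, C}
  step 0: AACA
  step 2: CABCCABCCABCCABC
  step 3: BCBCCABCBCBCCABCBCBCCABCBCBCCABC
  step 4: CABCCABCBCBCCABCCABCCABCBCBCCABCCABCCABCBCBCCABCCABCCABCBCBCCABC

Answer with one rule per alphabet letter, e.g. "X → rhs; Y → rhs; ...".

  step 3 ⇒ step 4: BCBCCABCBCBCCABCBCBCCABCBCBCCABC ⇒ CA·BC·CA·BC·BC·BC·CA·BC·CA·BC·CA·BC·BC·BC·CA·BC·CA·BC·CA·BC·BC·BC·CA·BC·CA·BC·CA·BC·BC·BC·CA·BC
    A ↦ BC
    B ↦ CA
    C ↦ BC

A->BC, B->CA, C->BC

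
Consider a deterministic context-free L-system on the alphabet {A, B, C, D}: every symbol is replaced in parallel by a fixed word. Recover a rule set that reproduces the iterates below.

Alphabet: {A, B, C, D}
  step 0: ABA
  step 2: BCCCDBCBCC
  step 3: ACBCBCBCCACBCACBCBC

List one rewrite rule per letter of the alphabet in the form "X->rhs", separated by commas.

  step 2 ⇒ step 3: BCCCDBCBCC ⇒ AC·BC·BC·BC·C·AC·BC·AC·BC·BC
    B ↦ AC
    C ↦ BC
    D ↦ C
    A ↦ CD  (constrained at step 0)

A->CD, B->AC, C->BC, D->C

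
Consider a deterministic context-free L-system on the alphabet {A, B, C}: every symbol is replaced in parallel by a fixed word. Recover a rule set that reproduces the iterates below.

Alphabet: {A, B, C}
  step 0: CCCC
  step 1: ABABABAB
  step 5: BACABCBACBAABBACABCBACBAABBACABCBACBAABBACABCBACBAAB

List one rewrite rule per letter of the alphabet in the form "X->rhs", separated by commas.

  step 0 ⇒ step 1: CCCC ⇒ AB·AB·AB·AB
    C ↦ AB
    A ↦ BA  (constrained at step 1)
    B ↦ C  (constrained at step 1)

A->BA, B->C, C->AB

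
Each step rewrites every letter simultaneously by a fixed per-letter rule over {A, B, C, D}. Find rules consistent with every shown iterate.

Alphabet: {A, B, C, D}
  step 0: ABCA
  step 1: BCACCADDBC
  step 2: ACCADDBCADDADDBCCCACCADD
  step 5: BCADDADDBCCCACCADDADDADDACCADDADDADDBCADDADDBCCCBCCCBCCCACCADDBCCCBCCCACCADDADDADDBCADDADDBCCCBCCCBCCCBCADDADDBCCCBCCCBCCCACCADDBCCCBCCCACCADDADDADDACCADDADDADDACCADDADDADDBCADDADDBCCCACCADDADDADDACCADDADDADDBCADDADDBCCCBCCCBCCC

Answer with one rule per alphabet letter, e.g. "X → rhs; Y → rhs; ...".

  step 1 ⇒ step 2: BCACCADDBC ⇒ ACC·ADD·BC·ADD·ADD·BC·C·C·ACC·ADD
    A ↦ BC
    B ↦ ACC
    C ↦ ADD
    D ↦ C

A->BC, B->ACC, C->ADD, D->C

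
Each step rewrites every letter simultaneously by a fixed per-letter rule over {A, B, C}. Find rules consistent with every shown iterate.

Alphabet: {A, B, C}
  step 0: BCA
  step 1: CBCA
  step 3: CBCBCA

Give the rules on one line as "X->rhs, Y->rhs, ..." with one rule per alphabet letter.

A->CA, B->C, C->B

  step 0 ⇒ step 1: BCA ⇒ C·B·CA
    A ↦ CA
    B ↦ C
    C ↦ B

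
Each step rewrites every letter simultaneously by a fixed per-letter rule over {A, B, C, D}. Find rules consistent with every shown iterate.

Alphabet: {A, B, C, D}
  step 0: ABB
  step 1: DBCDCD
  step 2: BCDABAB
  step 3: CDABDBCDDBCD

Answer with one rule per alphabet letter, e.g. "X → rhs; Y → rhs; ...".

  step 2 ⇒ step 3: BCDABAB ⇒ CD·A·B·DB·CD·DB·CD
    A ↦ DB
    B ↦ CD
    C ↦ A
    D ↦ B

A->DB, B->CD, C->A, D->B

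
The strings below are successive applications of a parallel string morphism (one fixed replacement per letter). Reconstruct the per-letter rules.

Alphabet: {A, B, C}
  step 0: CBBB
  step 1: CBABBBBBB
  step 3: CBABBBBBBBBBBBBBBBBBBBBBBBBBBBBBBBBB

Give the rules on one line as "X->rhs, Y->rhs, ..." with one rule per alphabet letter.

A->B, B->BB, C->CBA

  step 0 ⇒ step 1: CBBB ⇒ CBA·BB·BB·BB
    B ↦ BB
    C ↦ CBA
    A ↦ B  (constrained at step 1)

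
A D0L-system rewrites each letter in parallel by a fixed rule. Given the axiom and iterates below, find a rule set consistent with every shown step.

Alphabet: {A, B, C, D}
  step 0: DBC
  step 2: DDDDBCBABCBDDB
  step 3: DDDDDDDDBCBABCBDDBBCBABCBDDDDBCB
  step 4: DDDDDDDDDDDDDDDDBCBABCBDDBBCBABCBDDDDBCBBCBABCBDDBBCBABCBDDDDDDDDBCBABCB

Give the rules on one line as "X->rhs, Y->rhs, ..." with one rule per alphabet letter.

A->DDB, B->BCB, C->A, D->DD

  step 3 ⇒ step 4: DDDDDDDDBCBABCBDDBBCBABCBDDDDBCB ⇒ DD·DD·DD·DD·DD·DD·DD·DD·BCB·A·BCB·DDB·BCB·A·BCB·DD·DD·BCB·BCB·A·BCB·DDB·BCB·A·BCB·DD·DD·DD·DD·BCB·A·BCB
    A ↦ DDB
    B ↦ BCB
    C ↦ A
    D ↦ DD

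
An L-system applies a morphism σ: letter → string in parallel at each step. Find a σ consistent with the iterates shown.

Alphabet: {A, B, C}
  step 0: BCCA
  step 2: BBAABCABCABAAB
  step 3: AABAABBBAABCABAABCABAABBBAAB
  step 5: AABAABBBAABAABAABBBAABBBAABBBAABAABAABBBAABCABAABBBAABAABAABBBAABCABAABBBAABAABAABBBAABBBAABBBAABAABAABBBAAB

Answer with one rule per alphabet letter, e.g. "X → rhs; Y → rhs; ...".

A->B, B->AAB, C->CA

  step 2 ⇒ step 3: BBAABCABCABAAB ⇒ AAB·AAB·B·B·AAB·CA·B·AAB·CA·B·AAB·B·B·AAB
    A ↦ B
    B ↦ AAB
    C ↦ CA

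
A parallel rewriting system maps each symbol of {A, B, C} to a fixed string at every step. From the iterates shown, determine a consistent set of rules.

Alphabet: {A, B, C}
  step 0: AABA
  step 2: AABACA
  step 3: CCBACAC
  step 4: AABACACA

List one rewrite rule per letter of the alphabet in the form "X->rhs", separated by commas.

A->C, B->BA, C->A

  step 3 ⇒ step 4: CCBACAC ⇒ A·A·BA·C·A·C·A
    A ↦ C
    B ↦ BA
    C ↦ A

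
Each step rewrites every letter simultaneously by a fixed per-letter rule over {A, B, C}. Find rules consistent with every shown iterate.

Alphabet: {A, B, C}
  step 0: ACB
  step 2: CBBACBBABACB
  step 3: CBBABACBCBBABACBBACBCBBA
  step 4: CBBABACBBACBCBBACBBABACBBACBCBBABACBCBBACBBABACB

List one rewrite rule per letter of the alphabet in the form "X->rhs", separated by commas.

A->CB, B->BA, C->CB

  step 3 ⇒ step 4: CBBABACBCBBABACBBACBCBBA ⇒ CB·BA·BA·CB·BA·CB·CB·BA·CB·BA·BA·CB·BA·CB·CB·BA·BA·CB·CB·BA·CB·BA·BA·CB
    A ↦ CB
    B ↦ BA
    C ↦ CB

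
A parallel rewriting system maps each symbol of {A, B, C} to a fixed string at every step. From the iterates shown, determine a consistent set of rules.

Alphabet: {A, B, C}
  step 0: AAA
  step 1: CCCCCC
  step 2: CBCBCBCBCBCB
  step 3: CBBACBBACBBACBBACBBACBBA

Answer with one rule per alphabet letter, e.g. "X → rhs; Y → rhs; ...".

A->CC, B->BA, C->CB

  step 2 ⇒ step 3: CBCBCBCBCBCB ⇒ CB·BA·CB·BA·CB·BA·CB·BA·CB·BA·CB·BA
    B ↦ BA
    C ↦ CB
  step 0 ⇒ step 1: AAA ⇒ CC·CC·CC
    A ↦ CC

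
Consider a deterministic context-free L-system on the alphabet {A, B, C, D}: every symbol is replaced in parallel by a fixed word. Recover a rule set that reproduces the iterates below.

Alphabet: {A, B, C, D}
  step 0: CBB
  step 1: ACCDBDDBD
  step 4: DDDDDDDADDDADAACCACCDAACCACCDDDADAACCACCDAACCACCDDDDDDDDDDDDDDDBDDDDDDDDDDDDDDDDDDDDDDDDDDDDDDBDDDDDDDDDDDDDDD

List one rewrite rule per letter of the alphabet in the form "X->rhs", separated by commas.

A->DA, B->DBD, C->ACC, D->DD

  step 0 ⇒ step 1: CBB ⇒ ACC·DBD·DBD
    B ↦ DBD
    C ↦ ACC
    A ↦ DA  (constrained at step 1)
    D ↦ DD  (constrained at step 1)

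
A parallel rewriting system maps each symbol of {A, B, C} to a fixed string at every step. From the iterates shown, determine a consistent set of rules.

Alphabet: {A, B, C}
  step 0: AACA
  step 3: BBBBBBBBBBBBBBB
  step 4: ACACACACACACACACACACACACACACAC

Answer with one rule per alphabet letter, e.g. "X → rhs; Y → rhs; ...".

  step 3 ⇒ step 4: BBBBBBBBBBBBBBB ⇒ AC·AC·AC·AC·AC·AC·AC·AC·AC·AC·AC·AC·AC·AC·AC
    B ↦ AC
    A ↦ B  (constrained at step 0)
    C ↦ BB  (constrained at step 0)

A->B, B->AC, C->BB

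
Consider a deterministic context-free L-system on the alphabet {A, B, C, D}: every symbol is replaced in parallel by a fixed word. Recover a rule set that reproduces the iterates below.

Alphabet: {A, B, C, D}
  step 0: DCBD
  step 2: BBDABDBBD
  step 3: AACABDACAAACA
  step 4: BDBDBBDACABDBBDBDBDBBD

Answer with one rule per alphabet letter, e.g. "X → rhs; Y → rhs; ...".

  step 3 ⇒ step 4: AACABDACAAACA ⇒ BD·BD·B·BD·A·CA·BD·B·BD·BD·BD·B·BD
    A ↦ BD
    B ↦ A
    C ↦ B
    D ↦ CA

A->BD, B->A, C->B, D->CA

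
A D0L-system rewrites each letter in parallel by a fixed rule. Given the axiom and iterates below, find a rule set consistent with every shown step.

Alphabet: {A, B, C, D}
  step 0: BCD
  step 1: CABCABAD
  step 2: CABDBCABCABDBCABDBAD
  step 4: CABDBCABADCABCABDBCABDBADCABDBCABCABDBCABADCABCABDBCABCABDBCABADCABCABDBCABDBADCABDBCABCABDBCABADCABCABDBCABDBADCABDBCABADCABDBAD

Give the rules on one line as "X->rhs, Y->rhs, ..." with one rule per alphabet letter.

A->DB, B->CAB, C->CAB, D->AD

  step 1 ⇒ step 2: CABCABAD ⇒ CAB·DB·CAB·CAB·DB·CAB·DB·AD
    A ↦ DB
    B ↦ CAB
    C ↦ CAB
    D ↦ AD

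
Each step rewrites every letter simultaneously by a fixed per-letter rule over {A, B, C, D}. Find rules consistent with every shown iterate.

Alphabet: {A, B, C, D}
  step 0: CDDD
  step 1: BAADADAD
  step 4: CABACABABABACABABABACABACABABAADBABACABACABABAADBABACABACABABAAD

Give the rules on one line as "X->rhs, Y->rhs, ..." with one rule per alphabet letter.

A->BA, B->CA, C->BA, D->AD

  step 0 ⇒ step 1: CDDD ⇒ BA·AD·AD·AD
    C ↦ BA
    D ↦ AD
    A ↦ BA  (constrained at step 1)
    B ↦ CA  (constrained at step 1)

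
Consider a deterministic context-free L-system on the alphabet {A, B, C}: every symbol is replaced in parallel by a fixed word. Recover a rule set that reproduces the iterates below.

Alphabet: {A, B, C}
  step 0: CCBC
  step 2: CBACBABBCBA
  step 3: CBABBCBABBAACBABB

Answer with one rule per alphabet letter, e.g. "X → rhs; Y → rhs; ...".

  step 2 ⇒ step 3: CBACBABBCBA ⇒ CB·A·BB·CB·A·BB·A·A·CB·A·BB
    A ↦ BB
    B ↦ A
    C ↦ CB

A->BB, B->A, C->CB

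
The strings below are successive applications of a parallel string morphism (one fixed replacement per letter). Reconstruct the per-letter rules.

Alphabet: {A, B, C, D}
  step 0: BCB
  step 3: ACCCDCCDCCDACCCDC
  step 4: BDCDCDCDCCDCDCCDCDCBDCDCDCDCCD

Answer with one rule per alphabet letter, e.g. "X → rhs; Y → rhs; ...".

  step 3 ⇒ step 4: ACCCDCCDCCDACCCDC ⇒ BD·CD·CD·CD·C·CD·CD·C·CD·CD·C·BD·CD·CD·CD·C·CD
    A ↦ BD
    C ↦ CD
    D ↦ C
    B ↦ AC  (constrained at step 0)

A->BD, B->AC, C->CD, D->C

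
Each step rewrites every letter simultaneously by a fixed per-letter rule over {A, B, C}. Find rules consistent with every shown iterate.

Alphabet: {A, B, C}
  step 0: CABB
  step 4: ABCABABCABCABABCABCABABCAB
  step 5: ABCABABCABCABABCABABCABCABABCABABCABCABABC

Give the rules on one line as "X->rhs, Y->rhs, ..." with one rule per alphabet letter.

  step 4 ⇒ step 5: ABCABABCABCABABCABCABABCAB ⇒ AB·C·AB·AB·C·AB·C·AB·AB·C·AB·AB·C·AB·C·AB·AB·C·AB·AB·C·AB·C·AB·AB·C
    A ↦ AB
    B ↦ C
    C ↦ AB

A->AB, B->C, C->AB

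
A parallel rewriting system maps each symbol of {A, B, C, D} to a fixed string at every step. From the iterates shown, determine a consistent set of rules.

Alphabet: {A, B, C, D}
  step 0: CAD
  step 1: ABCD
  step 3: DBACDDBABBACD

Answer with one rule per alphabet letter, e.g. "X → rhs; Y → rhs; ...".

A->B, B->DBA, C->A, D->CD

  step 0 ⇒ step 1: CAD ⇒ A·B·CD
    A ↦ B
    C ↦ A
    D ↦ CD
    B ↦ DBA  (constrained at step 1)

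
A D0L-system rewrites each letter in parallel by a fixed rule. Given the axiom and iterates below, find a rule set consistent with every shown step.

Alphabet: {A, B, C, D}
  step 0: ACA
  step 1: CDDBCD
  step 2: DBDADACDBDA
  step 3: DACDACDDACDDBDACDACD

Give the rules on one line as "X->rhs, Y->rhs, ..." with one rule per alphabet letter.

A->CD, B->C, C->DB, D->DA

  step 2 ⇒ step 3: DBDADACDBDA ⇒ DA·C·DA·CD·DA·CD·DB·DA·C·DA·CD
    A ↦ CD
    B ↦ C
    C ↦ DB
    D ↦ DA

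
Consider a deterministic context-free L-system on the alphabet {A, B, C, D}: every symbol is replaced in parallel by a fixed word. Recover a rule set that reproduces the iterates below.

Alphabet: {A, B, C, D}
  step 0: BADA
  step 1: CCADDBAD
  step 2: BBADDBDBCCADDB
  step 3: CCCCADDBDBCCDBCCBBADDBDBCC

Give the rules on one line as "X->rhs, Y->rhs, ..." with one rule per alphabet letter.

A->AD, B->CC, C->B, D->DB

  step 2 ⇒ step 3: BBADDBDBCCADDB ⇒ CC·CC·AD·DB·DB·CC·DB·CC·B·B·AD·DB·DB·CC
    A ↦ AD
    B ↦ CC
    C ↦ B
    D ↦ DB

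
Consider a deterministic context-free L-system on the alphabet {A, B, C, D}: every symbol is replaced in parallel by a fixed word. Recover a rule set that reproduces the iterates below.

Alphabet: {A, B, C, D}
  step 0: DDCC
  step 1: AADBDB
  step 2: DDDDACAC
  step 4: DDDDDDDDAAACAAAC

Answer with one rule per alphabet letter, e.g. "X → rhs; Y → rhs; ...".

  step 1 ⇒ step 2: AADBDB ⇒ DD·DD·A·C·A·C
    A ↦ DD
    B ↦ C
    D ↦ A
  step 0 ⇒ step 1: DDCC ⇒ A·A·DB·DB
    C ↦ DB

A->DD, B->C, C->DB, D->A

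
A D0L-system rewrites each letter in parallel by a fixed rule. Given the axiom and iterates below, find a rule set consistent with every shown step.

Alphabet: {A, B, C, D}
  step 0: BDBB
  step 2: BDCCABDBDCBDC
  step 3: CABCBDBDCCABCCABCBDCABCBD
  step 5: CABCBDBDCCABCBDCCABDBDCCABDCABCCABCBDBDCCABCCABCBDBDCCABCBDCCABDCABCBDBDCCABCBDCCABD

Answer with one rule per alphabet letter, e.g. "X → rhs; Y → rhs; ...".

A->C, B->CA, C->BD, D->BC

  step 2 ⇒ step 3: BDCCABDBDCBDC ⇒ CA·BC·BD·BD·C·CA·BC·CA·BC·BD·CA·BC·BD
    A ↦ C
    B ↦ CA
    C ↦ BD
    D ↦ BC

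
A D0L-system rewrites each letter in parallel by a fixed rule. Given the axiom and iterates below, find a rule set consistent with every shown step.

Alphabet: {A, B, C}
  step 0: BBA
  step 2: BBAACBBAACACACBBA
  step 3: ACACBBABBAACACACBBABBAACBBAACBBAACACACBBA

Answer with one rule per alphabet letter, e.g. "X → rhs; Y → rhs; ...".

  step 2 ⇒ step 3: BBAACBBAACACACBBA ⇒ AC·AC·BBA·BBA·AC·AC·AC·BBA·BBA·AC·BBA·AC·BBA·AC·AC·AC·BBA
    A ↦ BBA
    B ↦ AC
    C ↦ AC

A->BBA, B->AC, C->AC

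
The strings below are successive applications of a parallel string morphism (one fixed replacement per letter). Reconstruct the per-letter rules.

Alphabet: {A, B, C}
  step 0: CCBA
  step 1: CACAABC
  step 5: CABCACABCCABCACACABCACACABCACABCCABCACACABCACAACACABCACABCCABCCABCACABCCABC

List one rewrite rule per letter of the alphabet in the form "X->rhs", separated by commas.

  step 0 ⇒ step 1: CCBA ⇒ CA·CA·A·BC
    A ↦ BC
    B ↦ A
    C ↦ CA

A->BC, B->A, C->CA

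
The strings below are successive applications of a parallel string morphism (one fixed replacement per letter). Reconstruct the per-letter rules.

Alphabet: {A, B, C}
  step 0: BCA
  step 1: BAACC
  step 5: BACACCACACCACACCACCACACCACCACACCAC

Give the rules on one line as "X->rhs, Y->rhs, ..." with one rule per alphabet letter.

  step 0 ⇒ step 1: BCA ⇒ BA·AC·C
    A ↦ C
    B ↦ BA
    C ↦ AC

A->C, B->BA, C->AC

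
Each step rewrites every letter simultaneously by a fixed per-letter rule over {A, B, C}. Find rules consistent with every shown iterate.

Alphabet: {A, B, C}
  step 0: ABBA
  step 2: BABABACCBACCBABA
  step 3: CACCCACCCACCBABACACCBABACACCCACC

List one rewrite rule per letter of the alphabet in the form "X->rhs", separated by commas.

  step 2 ⇒ step 3: BABABACCBACCBABA ⇒ CA·CC·CA·CC·CA·CC·BA·BA·CA·CC·BA·BA·CA·CC·CA·CC
    A ↦ CC
    B ↦ CA
    C ↦ BA

A->CC, B->CA, C->BA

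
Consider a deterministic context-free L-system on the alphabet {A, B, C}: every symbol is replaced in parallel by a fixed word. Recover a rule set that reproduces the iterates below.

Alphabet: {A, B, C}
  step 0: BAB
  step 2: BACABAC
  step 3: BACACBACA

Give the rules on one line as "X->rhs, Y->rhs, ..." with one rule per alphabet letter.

A->C, B->BA, C->A

  step 2 ⇒ step 3: BACABAC ⇒ BA·C·A·C·BA·C·A
    A ↦ C
    B ↦ BA
    C ↦ A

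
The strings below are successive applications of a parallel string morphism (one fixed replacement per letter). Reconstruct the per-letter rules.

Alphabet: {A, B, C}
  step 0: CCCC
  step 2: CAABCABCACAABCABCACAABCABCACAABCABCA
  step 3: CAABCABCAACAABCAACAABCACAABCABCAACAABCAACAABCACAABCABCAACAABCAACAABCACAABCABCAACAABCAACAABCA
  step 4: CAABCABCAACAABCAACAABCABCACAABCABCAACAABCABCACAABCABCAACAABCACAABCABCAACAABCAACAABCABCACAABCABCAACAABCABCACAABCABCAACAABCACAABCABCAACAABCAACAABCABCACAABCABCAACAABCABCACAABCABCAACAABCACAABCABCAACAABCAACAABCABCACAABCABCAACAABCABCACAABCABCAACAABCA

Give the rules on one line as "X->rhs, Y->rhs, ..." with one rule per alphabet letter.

  step 3 ⇒ step 4: CAABCABCAACAABCAACAABCACAABCABCAACAABCAACAABCACAABCABCAACAABCAACAABCACAABCABCAACAABCAACAABCA ⇒ CAA·BCA·BCA·A·CAA·BCA·A·CAA·BCA·BCA·CAA·BCA·BCA·A·CAA·BCA·BCA·CAA·BCA·BCA·A·CAA·BCA·CAA·BCA·BCA·A·CAA·BCA·A·CAA·BCA·BCA·CAA·BCA·BCA·A·CAA·BCA·BCA·CAA·BCA·BCA·A·CAA·BCA·CAA·BCA·BCA·A·CAA·BCA·A·CAA·BCA·BCA·CAA·BCA·BCA·A·CAA·BCA·BCA·CAA·BCA·BCA·A·CAA·BCA·CAA·BCA·BCA·A·CAA·BCA·A·CAA·BCA·BCA·CAA·BCA·BCA·A·CAA·BCA·BCA·CAA·BCA·BCA·A·CAA·BCA
    A ↦ BCA
    B ↦ A
    C ↦ CAA

A->BCA, B->A, C->CAA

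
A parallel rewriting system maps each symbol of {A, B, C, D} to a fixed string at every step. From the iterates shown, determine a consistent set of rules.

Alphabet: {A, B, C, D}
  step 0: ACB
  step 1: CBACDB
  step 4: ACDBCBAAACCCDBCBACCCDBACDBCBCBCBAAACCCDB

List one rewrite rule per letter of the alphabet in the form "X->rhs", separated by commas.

  step 0 ⇒ step 1: ACB ⇒ CB·A·CDB
    A ↦ CB
    B ↦ CDB
    C ↦ A
    D ↦ CC  (constrained at step 1)

A->CB, B->CDB, C->A, D->CC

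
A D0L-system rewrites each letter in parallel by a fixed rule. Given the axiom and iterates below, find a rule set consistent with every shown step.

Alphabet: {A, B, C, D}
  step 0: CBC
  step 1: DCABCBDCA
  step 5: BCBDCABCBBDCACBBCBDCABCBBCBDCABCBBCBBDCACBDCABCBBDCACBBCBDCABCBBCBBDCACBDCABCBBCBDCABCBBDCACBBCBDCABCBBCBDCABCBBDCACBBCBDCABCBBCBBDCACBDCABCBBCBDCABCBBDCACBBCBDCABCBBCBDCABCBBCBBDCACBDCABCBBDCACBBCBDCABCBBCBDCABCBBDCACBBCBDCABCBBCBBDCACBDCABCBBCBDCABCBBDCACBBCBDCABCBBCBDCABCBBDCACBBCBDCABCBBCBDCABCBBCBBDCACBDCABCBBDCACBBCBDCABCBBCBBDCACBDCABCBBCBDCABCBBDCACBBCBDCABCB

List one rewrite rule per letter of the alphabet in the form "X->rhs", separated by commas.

A->CB, B->BCB, C->DCA, D->B

  step 0 ⇒ step 1: CBC ⇒ DCA·BCB·DCA
    B ↦ BCB
    C ↦ DCA
    A ↦ CB  (constrained at step 1)
    D ↦ B  (constrained at step 1)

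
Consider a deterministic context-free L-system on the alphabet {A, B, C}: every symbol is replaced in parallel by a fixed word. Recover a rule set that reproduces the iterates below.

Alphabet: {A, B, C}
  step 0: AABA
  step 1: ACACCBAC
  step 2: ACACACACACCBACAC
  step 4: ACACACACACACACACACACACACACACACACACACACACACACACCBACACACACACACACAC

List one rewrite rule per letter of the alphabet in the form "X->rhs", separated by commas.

  step 1 ⇒ step 2: ACACCBAC ⇒ AC·AC·AC·AC·AC·CB·AC·AC
    A ↦ AC
    B ↦ CB
    C ↦ AC

A->AC, B->CB, C->AC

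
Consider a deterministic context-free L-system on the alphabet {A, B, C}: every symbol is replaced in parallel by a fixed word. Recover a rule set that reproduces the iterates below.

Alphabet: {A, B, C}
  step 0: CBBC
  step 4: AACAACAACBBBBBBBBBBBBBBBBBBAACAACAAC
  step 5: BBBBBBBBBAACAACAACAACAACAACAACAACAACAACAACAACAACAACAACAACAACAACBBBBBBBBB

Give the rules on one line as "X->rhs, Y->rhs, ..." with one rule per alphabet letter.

  step 4 ⇒ step 5: AACAACAACBBBBBBBBBBBBBBBBBBAACAACAAC ⇒ B·B·B·B·B·B·B·B·B·AAC·AAC·AAC·AAC·AAC·AAC·AAC·AAC·AAC·AAC·AAC·AAC·AAC·AAC·AAC·AAC·AAC·AAC·B·B·B·B·B·B·B·B·B
    A ↦ B
    B ↦ AAC
    C ↦ B

A->B, B->AAC, C->B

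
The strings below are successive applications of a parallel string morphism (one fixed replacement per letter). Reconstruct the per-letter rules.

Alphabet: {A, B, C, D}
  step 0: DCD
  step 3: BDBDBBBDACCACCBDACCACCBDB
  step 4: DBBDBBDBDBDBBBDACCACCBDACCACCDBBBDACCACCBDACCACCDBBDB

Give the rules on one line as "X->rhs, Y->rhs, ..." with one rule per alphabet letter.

  step 3 ⇒ step 4: BDBDBBBDACCACCBDACCACCBDB ⇒ DB·B·DB·B·DB·DB·DB·B·BD·ACC·ACC·BD·ACC·ACC·DB·B·BD·ACC·ACC·BD·ACC·ACC·DB·B·DB
    A ↦ BD
    B ↦ DB
    C ↦ ACC
    D ↦ B

A->BD, B->DB, C->ACC, D->B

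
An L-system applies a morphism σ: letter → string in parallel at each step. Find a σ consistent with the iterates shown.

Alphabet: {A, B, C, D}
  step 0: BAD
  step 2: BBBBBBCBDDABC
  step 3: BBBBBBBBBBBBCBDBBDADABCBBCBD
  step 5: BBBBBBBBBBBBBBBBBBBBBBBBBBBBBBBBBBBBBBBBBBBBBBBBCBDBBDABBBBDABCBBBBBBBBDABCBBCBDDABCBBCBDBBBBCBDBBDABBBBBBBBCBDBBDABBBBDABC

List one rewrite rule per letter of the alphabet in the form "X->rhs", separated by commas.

  step 2 ⇒ step 3: BBBBBBCBDDABC ⇒ BB·BB·BB·BB·BB·BB·CBD·BB·DA·DA·BC·BB·CBD
    A ↦ BC
    B ↦ BB
    C ↦ CBD
    D ↦ DA

A->BC, B->BB, C->CBD, D->DA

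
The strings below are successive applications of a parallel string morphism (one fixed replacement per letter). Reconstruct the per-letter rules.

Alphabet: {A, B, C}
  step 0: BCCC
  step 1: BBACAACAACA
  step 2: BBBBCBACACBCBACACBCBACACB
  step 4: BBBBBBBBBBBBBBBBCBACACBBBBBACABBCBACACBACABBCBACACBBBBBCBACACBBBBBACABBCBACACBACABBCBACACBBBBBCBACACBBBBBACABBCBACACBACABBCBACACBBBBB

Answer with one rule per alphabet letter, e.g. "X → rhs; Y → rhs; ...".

A->CB, B->BB, C->ACA

  step 1 ⇒ step 2: BBACAACAACA ⇒ BB·BB·CB·ACA·CB·CB·ACA·CB·CB·ACA·CB
    A ↦ CB
    B ↦ BB
    C ↦ ACA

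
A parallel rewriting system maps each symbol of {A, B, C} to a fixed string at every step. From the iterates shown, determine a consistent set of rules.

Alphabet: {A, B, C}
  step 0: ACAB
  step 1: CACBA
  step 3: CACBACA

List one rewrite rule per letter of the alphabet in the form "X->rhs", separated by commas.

  step 0 ⇒ step 1: ACAB ⇒ C·A·C·BA
    A ↦ C
    B ↦ BA
    C ↦ A

A->C, B->BA, C->A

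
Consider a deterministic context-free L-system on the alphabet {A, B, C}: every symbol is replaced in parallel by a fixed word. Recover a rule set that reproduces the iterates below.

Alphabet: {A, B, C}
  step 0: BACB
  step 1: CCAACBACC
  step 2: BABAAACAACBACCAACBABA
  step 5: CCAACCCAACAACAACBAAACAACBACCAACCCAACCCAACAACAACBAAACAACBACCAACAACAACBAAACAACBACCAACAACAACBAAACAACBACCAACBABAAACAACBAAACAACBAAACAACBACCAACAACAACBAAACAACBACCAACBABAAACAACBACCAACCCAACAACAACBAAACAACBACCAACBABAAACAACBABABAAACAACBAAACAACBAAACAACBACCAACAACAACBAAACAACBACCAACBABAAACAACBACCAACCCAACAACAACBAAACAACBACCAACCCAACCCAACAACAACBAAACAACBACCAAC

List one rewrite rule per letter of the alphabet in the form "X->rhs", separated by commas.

A->AAC, B->CC, C->BA

  step 1 ⇒ step 2: CCAACBACC ⇒ BA·BA·AAC·AAC·BA·CC·AAC·BA·BA
    A ↦ AAC
    B ↦ CC
    C ↦ BA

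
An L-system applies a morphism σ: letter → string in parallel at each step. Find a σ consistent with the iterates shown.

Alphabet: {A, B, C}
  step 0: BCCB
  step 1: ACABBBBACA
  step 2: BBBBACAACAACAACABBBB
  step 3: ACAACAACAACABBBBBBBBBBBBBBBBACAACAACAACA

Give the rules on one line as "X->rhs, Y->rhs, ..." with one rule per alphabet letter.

  step 2 ⇒ step 3: BBBBACAACAACAACABBBB ⇒ ACA·ACA·ACA·ACA·B·BB·B·B·BB·B·B·BB·B·B·BB·B·ACA·ACA·ACA·ACA
    A ↦ B
    B ↦ ACA
    C ↦ BB

A->B, B->ACA, C->BB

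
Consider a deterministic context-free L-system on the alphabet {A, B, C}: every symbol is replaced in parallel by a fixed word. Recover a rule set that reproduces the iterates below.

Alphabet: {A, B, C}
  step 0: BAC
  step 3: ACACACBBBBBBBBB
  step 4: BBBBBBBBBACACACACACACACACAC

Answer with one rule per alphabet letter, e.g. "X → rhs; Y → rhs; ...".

  step 3 ⇒ step 4: ACACACBBBBBBBBB ⇒ BB·B·BB·B·BB·B·AC·AC·AC·AC·AC·AC·AC·AC·AC
    A ↦ BB
    B ↦ AC
    C ↦ B

A->BB, B->AC, C->B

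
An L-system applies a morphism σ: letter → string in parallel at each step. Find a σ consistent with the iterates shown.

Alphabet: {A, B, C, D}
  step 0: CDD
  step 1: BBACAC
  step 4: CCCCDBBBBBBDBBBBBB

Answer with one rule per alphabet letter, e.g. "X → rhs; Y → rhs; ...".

A->D, B->C, C->BB, D->AC

  step 0 ⇒ step 1: CDD ⇒ BB·AC·AC
    C ↦ BB
    D ↦ AC
    A ↦ D  (constrained at step 1)
    B ↦ C  (constrained at step 1)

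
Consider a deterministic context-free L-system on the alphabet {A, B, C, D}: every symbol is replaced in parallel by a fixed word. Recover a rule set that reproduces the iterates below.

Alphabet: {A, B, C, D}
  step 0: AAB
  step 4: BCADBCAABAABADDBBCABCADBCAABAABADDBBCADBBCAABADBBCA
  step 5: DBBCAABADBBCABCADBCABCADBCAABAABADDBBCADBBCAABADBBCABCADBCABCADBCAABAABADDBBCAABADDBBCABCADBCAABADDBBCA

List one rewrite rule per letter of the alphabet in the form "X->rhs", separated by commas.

  step 4 ⇒ step 5: BCADBCAABAABADDBBCABCADBCAABAABADDBBCADBBCAABADBBCA ⇒ D·B·BCA·ABA·D·B·BCA·BCA·D·BCA·BCA·D·BCA·ABA·ABA·D·D·B·BCA·D·B·BCA·ABA·D·B·BCA·BCA·D·BCA·BCA·D·BCA·ABA·ABA·D·D·B·BCA·ABA·D·D·B·BCA·BCA·D·BCA·ABA·D·D·B·BCA
    A ↦ BCA
    B ↦ D
    C ↦ B
    D ↦ ABA

A->BCA, B->D, C->B, D->ABA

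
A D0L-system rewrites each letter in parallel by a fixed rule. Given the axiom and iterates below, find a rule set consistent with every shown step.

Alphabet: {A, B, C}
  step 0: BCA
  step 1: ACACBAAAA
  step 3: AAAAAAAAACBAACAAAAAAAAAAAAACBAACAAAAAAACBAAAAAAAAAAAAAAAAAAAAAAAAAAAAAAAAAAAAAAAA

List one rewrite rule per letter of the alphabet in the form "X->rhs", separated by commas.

  step 0 ⇒ step 1: BCA ⇒ ACA·CBA·AAA
    A ↦ AAA
    B ↦ ACA
    C ↦ CBA

A->AAA, B->ACA, C->CBA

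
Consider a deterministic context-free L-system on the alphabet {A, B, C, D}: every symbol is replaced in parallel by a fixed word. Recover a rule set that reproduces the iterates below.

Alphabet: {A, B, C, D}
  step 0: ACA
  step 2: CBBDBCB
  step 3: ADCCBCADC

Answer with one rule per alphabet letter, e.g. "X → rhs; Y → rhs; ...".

A->BD, B->C, C->AD, D->B

  step 2 ⇒ step 3: CBBDBCB ⇒ AD·C·C·B·C·AD·C
    B ↦ C
    C ↦ AD
    D ↦ B
    A ↦ BD  (constrained at step 0)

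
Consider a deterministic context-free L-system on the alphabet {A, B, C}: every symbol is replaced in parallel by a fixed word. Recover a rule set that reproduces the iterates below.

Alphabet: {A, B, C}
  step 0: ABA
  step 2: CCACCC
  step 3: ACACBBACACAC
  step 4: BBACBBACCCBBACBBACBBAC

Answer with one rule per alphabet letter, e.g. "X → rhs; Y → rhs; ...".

A->BB, B->C, C->AC

  step 3 ⇒ step 4: ACACBBACACAC ⇒ BB·AC·BB·AC·C·C·BB·AC·BB·AC·BB·AC
    A ↦ BB
    B ↦ C
    C ↦ AC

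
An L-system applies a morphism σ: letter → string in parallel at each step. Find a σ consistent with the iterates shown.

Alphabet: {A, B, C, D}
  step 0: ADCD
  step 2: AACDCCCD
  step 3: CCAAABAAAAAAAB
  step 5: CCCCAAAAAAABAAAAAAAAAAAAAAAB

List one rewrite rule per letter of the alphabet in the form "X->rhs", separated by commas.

A->C, B->D, C->AA, D->AB

  step 2 ⇒ step 3: AACDCCCD ⇒ C·C·AA·AB·AA·AA·AA·AB
    A ↦ C
    C ↦ AA
    D ↦ AB
    B ↦ D  (constrained at step 3)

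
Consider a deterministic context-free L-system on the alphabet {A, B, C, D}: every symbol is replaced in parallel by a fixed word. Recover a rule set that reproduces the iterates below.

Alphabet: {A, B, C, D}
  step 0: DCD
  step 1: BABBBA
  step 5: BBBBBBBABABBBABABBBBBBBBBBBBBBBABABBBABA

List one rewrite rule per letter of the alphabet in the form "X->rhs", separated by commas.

  step 0 ⇒ step 1: DCD ⇒ BA·BB·BA
    C ↦ BB
    D ↦ BA
    A ↦ DD  (constrained at step 1)
    B ↦ C  (constrained at step 1)

A->DD, B->C, C->BB, D->BA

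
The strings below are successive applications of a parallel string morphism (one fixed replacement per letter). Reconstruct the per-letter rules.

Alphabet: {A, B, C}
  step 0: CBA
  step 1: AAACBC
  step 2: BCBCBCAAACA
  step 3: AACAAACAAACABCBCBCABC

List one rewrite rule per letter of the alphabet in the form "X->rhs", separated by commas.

  step 2 ⇒ step 3: BCBCBCAAACA ⇒ AAC·A·AAC·A·AAC·A·BC·BC·BC·A·BC
    A ↦ BC
    B ↦ AAC
    C ↦ A

A->BC, B->AAC, C->A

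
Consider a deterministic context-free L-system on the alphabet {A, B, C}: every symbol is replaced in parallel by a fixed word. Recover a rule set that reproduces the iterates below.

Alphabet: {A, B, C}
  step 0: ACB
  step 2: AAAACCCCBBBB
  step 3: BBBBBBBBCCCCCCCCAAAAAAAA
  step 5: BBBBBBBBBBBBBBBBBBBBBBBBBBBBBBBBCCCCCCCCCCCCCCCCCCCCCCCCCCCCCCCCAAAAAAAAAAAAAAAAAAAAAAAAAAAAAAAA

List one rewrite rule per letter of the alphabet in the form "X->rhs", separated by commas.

  step 2 ⇒ step 3: AAAACCCCBBBB ⇒ BB·BB·BB·BB·CC·CC·CC·CC·AA·AA·AA·AA
    A ↦ BB
    B ↦ AA
    C ↦ CC

A->BB, B->AA, C->CC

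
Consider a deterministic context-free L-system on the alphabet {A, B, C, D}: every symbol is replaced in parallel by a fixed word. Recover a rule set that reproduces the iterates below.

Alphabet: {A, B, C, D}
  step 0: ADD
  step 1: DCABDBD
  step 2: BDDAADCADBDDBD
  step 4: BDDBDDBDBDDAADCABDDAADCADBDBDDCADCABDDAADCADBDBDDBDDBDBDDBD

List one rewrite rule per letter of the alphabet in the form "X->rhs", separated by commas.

  step 1 ⇒ step 2: DCABDBD ⇒ BD·DAA·DCA·D·BD·D·BD
    A ↦ DCA
    B ↦ D
    C ↦ DAA
    D ↦ BD

A->DCA, B->D, C->DAA, D->BD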